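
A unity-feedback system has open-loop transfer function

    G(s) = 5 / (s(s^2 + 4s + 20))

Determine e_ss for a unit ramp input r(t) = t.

G(s) has one pole at the origin.
This is a Type 1 system. Kv = lim_{s→0} s·G(s) = 5/20 = 1/4.
e_ss = 1/Kv = 1/(1/4) = 4.

e_ss = 4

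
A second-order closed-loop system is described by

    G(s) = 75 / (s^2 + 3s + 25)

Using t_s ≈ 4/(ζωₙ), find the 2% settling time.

t_s ≈ 2.667 s

Comparing s^2 + 3s + 25 to s^2 + 2ζωₙs + ωₙ²: ωₙ = 5 rad/s and ζ = 3/(2·5) = 0.3.
ζωₙ = 3/2 = 1.5, so t_s ≈ 4/(ζωₙ) = 4/1.5 ≈ 2.667 s.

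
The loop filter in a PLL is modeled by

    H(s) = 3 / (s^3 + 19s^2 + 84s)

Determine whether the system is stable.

The denominator s^3 + 19s^2 + 84s factors as s(s + 12)(s + 7), giving poles at s = 0, -12, -7.
Since the simple pole(s) at s = 0 lie on the jω-axis with none in the right half-plane, the system is marginally stable.

marginally stable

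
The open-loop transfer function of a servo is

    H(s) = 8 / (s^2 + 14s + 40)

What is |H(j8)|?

Substitute s = j8: numerator = 8, denominator = -24 + j112.
|H(j8)| = |8| / |-24 + j112| = 8 / 114.54 ≈ 0.06984.

|H(j8)| ≈ 0.06984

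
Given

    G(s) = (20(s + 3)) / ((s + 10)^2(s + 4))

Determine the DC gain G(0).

At s = 0 each factor (s + a) contributes a and each (s^2 + bs + c) contributes c.
G(0) = 20·(3) / ((10) · (10) · (4)) = 60/400 = 3/20.

G(0) = 3/20 ≈ 0.1500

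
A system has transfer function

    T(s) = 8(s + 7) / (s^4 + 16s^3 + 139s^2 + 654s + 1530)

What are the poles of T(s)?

s = -3 ± 6j, -5 ± 3j

The poles are the roots of the denominator s^4 + 16s^3 + 139s^2 + 654s + 1530 = 0.
No real roots exist; factor into two real quadratics: (s^2 + 6s + 45)(s^2 + 10s + 34) = 0.
Each quadratic gives a conjugate pair via the quadratic formula.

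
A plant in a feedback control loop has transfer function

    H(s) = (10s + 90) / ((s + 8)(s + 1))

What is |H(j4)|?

Substitute s = j4: numerator = 90 + j40, denominator = -8 + j36.
|H(j4)| = |90 + j40| / |-8 + j36| = 98.489 / 36.878 ≈ 2.671.

|H(j4)| ≈ 2.671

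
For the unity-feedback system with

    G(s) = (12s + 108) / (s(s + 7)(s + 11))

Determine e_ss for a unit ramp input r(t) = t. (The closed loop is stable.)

G(s) has one pole at the origin.
This is a Type 1 system. Kv = lim_{s→0} s·G(s) = 108/77.
e_ss = 1/Kv = 1/(108/77) = 77/108 ≈ 0.7130.

e_ss = 0.7130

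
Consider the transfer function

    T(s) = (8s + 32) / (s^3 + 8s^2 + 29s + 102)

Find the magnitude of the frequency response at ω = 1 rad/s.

Substitute s = j1: numerator = 32 + j8, denominator = 94 + j28.
|T(j1)| = |32 + j8| / |94 + j28| = 32.985 / 98.082 ≈ 0.3363.

|T(j1)| ≈ 0.3363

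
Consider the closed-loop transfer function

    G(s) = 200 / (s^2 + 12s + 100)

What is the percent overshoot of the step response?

%OS ≈ 9.48%

Comparing s^2 + 12s + 100 to s^2 + 2ζωₙs + ωₙ²: ωₙ = 10 rad/s and ζ = 12/(2·10) = 0.6.
%OS = 100·exp(−πζ/√(1−ζ²)) = 100·exp(−π·0.6/√(1−0.6²)) ≈ 9.48%.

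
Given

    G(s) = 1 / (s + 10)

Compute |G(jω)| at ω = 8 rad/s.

|G(j8)| ≈ 0.07809

Substitute s = j8: numerator = 1, denominator = 10 + j8.
|G(j8)| = |1| / |10 + j8| = 1 / 12.806 ≈ 0.07809.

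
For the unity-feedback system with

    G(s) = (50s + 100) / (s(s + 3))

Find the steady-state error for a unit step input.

e_ss = 0

G(s) has one pole at the origin.
This is a Type 1 system; for a step input the steady-state error is zero.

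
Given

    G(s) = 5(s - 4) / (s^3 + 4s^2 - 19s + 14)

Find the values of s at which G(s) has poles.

The poles are the roots of the denominator s^3 + 4s^2 - 19s + 14 = 0.
Trying s = 1: the polynomial evaluates to 0, so (s - 1) is a factor.
Dividing out leaves s^2 + 5s - 14 = 0.
Factoring the quadratic: (s + 7)(s - 2) = 0.

s = 1, -7, 2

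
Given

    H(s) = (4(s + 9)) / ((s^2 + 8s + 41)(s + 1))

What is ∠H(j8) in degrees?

∠H(j8) ≈ -151.0°

At s = j8: numerator = 36 + j32, denominator = -535 - j120.
∠H = ∠num − ∠den = 41.634° − (-167.36°) = 209.0°, which wraps to -151.0°.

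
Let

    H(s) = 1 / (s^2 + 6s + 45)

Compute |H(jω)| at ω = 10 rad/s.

Substitute s = j10: numerator = 1, denominator = -55 + j60.
|H(j10)| = |1| / |-55 + j60| = 1 / 81.394 ≈ 0.01229.

|H(j10)| ≈ 0.01229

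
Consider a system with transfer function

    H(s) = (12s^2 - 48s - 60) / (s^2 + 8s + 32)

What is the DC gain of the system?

H(0) = -15/8 ≈ -1.875

Set s = 0: H(0) = (-60) / (32) = -15/8.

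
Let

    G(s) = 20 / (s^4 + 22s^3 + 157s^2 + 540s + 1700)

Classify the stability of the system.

The denominator s^4 + 22s^3 + 157s^2 + 540s + 1700 factors as (s^2 + 2s + 17)(s + 10)^2, giving poles at s = -1 ± 4j, -10, -10.
Since all poles lie strictly in the left half-plane, the system is stable.

stable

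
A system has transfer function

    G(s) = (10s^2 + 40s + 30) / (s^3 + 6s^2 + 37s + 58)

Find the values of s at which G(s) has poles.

The poles are the roots of the denominator s^3 + 6s^2 + 37s + 58 = 0.
Trying s = -2: the polynomial evaluates to 0, so (s + 2) is a factor.
Dividing out leaves s^2 + 4s + 29 = 0.
The quadratic formula then gives s = -2 ± 5j.

s = -2 ± 5j, -2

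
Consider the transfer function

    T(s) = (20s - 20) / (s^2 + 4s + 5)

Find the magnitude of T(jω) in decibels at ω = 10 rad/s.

Substitute s = j10: numerator = -20 + j200, denominator = -95 + j40.
|T(j10)| = |-20 + j200| / |-95 + j40| = 201.00 / 103.08 ≈ 1.950.
In decibels: 20·log₁₀(1.950) ≈ 5.80 dB.

|T(j10)|_dB ≈ 5.80 dB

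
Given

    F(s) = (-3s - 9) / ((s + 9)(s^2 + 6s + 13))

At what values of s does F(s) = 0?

Set the numerator to zero: -3s - 9 = 0, i.e. -3·(s + 3) = 0.
So s = -3.

s = -3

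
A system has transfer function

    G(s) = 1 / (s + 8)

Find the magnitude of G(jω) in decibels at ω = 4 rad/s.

Substitute s = j4: numerator = 1, denominator = 8 + j4.
|G(j4)| = |1| / |8 + j4| = 1 / 8.9443 ≈ 0.1118.
In decibels: 20·log₁₀(0.1118) ≈ -19.0 dB.

|G(j4)|_dB ≈ -19.0 dB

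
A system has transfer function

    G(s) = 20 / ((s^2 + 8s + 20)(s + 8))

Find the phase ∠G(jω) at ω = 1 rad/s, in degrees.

∠G(j1) ≈ -29.96°

At s = j1: numerator = 20, denominator = 144 + j83.
∠G = ∠num − ∠den = 0° − (29.959°) = -29.96°.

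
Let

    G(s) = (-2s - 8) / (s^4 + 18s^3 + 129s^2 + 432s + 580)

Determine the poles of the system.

s = -5 + 2j, -5 - 2j, -4 + 2j, -4 - 2j

The poles are the roots of the denominator s^4 + 18s^3 + 129s^2 + 432s + 580 = 0.
No real roots exist; factor into two real quadratics: (s^2 + 10s + 29)(s^2 + 8s + 20) = 0.
Each quadratic gives a conjugate pair via the quadratic formula.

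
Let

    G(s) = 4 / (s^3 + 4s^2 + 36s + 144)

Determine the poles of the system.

The poles are the roots of the denominator s^3 + 4s^2 + 36s + 144 = 0.
Trying s = -4: the polynomial evaluates to 0, so (s + 4) is a factor.
Dividing out leaves s^2 + 36 = 0.
The quadratic formula then gives s = 0 ± 6j.

s = -4, ±6j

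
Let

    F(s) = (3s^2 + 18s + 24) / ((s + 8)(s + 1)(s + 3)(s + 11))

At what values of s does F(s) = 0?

s = -4, -2

Set the numerator to zero: 3s^2 + 18s + 24 = 0, i.e. 3·(s^2 + 6s + 8) = 0.
Factoring: (s + 4)(s + 2) = 0.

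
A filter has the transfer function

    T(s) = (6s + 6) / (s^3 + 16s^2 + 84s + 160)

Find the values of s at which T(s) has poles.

The poles are the roots of the denominator s^3 + 16s^2 + 84s + 160 = 0.
Trying s = -8: the polynomial evaluates to 0, so (s + 8) is a factor.
Dividing out leaves s^2 + 8s + 20 = 0.
The quadratic formula then gives s = -4 ± 2j.

s = -4 ± 2j, -8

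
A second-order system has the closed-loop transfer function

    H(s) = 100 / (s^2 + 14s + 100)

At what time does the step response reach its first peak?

Comparing s^2 + 14s + 100 to s^2 + 2ζωₙs + ωₙ²: ωₙ = 10 rad/s and ζ = 14/(2·10) = 0.7.
ζωₙ = 14/2 = 7, so ω_d = ωₙ√(1−ζ²) = √(ωₙ² − (ζωₙ)²) = √(100 − 7²) = √51 ≈ 7.141 rad/s.
t_p = π/ω_d = π/7.141 ≈ 0.4399 s.

t_p ≈ 0.4399 s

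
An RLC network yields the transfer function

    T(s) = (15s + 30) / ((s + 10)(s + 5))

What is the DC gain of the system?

Set s = 0: T(0) = (30) / (50) = 3/5.

T(0) = 3/5 ≈ 0.6000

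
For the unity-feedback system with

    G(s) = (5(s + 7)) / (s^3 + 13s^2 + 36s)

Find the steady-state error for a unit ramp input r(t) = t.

G(s) has one pole at the origin.
This is a Type 1 system. Kv = lim_{s→0} s·G(s) = 35/36.
e_ss = 1/Kv = 1/(35/36) = 36/35 ≈ 1.029.

e_ss = 1.029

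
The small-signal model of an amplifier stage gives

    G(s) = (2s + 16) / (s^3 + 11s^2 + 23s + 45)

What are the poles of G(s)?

s = -9, -1 + 2j, -1 - 2j

The poles are the roots of the denominator s^3 + 11s^2 + 23s + 45 = 0.
Trying s = -9: the polynomial evaluates to 0, so (s + 9) is a factor.
Dividing out leaves s^2 + 2s + 5 = 0.
The quadratic formula then gives s = -1 ± 2j.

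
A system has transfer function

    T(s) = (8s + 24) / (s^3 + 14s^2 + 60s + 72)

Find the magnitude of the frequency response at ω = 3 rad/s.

Substitute s = j3: numerator = 24 + j24, denominator = -54 + j153.
|T(j3)| = |24 + j24| / |-54 + j153| = 33.941 / 162.25 ≈ 0.2092.

|T(j3)| ≈ 0.2092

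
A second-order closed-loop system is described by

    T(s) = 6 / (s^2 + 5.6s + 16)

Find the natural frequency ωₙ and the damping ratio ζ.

ωₙ = 4 rad/s, ζ = 0.7

Compare the denominator to the standard form s^2 + 2ζωₙs + ωₙ².
ωₙ² = 16, so ωₙ = 4 rad/s.
2ζωₙ = 5.6, so ζ = 5.6/(2·4) = 0.7.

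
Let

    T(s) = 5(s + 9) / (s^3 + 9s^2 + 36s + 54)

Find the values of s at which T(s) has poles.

s = -3 + 3j, -3 - 3j, -3

The poles are the roots of the denominator s^3 + 9s^2 + 36s + 54 = 0.
Trying s = -3: the polynomial evaluates to 0, so (s + 3) is a factor.
Dividing out leaves s^2 + 6s + 18 = 0.
The quadratic formula then gives s = -3 ± 3j.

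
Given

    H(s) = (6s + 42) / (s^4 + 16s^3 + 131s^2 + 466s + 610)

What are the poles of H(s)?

The poles are the roots of the denominator s^4 + 16s^3 + 131s^2 + 466s + 610 = 0.
No real roots exist; factor into two real quadratics: (s^2 + 6s + 10)(s^2 + 10s + 61) = 0.
Each quadratic gives a conjugate pair via the quadratic formula.

s = -3 ± j, -5 ± 6j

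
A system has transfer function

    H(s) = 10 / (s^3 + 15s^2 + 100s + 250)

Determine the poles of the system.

The poles are the roots of the denominator s^3 + 15s^2 + 100s + 250 = 0.
Trying s = -5: the polynomial evaluates to 0, so (s + 5) is a factor.
Dividing out leaves s^2 + 10s + 50 = 0.
The quadratic formula then gives s = -5 ± 5j.

s = -5 + 5j, -5 - 5j, -5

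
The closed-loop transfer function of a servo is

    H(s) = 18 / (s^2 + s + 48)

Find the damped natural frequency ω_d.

ω_d ≈ 6.910 rad/s

Comparing s^2 + s + 48 to s^2 + 2ζωₙs + ωₙ²: ωₙ = √48 ≈ 6.928 rad/s and ζ = 1/(2·√48) ≈ 0.07217.
ζωₙ = 1/2 = 0.5, so ω_d = ωₙ√(1−ζ²) = √(ωₙ² − (ζωₙ)²) = √(48 − 0.5²) = √47.75 ≈ 6.910 rad/s.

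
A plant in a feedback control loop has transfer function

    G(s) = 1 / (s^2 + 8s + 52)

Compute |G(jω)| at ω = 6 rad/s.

|G(j6)| ≈ 0.01976

Substitute s = j6: numerator = 1, denominator = 16 + j48.
|G(j6)| = |1| / |16 + j48| = 1 / 50.596 ≈ 0.01976.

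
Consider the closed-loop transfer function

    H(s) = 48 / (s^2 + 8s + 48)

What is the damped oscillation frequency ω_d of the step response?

Comparing s^2 + 8s + 48 to s^2 + 2ζωₙs + ωₙ²: ωₙ = √48 ≈ 6.928 rad/s and ζ = 8/(2·√48) ≈ 0.5774.
ζωₙ = 8/2 = 4, so ω_d = ωₙ√(1−ζ²) = √(ωₙ² − (ζωₙ)²) = √(48 − 4²) = √32 ≈ 5.657 rad/s.

ω_d ≈ 5.657 rad/s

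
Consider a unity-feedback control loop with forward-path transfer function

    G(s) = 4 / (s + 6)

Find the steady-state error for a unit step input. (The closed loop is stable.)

G(s) has no poles at the origin.
This is a Type 0 system. Kp = lim_{s→0} G(s) = 4/6 = 2/3.
e_ss = 1/(1 + Kp) = 1/(1 + 2/3) = 3/5 ≈ 0.6000.

e_ss = 0.6000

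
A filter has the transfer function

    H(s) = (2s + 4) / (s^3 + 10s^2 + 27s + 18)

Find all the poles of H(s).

s = -6, -1, -3

The poles are the roots of the denominator s^3 + 10s^2 + 27s + 18 = 0.
Trying s = -6: the polynomial evaluates to 0, so (s + 6) is a factor.
Dividing out leaves s^2 + 4s + 3 = 0.
Factoring the quadratic: (s + 1)(s + 3) = 0.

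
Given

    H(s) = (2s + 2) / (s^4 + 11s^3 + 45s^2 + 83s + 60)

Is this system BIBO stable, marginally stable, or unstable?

The denominator s^4 + 11s^3 + 45s^2 + 83s + 60 factors as (s^2 + 4s + 5)(s + 3)(s + 4), giving poles at s = -2 + j, -2 - j, -3, -4.
Since all poles lie strictly in the left half-plane, the system is stable.

stable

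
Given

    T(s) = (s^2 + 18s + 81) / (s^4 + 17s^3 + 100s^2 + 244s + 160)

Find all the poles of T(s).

The poles are the roots of the denominator s^4 + 17s^3 + 100s^2 + 244s + 160 = 0.
Trying s = -8: the polynomial evaluates to 0, so (s + 8) is a factor.
Dividing out leaves s^3 + 9s^2 + 28s + 20 = 0.
This factors further as (s^2 + 8s + 20)(s + 1) = 0.

s = -4 ± 2j, -8, -1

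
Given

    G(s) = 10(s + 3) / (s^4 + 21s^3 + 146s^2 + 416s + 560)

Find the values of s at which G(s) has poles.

The poles are the roots of the denominator s^4 + 21s^3 + 146s^2 + 416s + 560 = 0.
Trying s = -10: the polynomial evaluates to 0, so (s + 10) is a factor.
Dividing out leaves s^3 + 11s^2 + 36s + 56 = 0.
This factors further as (s^2 + 4s + 8)(s + 7) = 0.

s = -2 + 2j, -2 - 2j, -10, -7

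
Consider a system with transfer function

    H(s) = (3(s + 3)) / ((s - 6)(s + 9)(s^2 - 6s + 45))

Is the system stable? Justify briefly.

unstable

The poles can be read from the denominator factors: s = 6, -9, 3 + 6j, 3 - 6j.
Since the pole(s) at s = 6, 3 ± 6j lie in the right half-plane, the system is unstable.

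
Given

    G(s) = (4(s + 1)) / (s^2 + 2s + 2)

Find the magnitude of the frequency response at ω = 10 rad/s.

|G(j10)| ≈ 0.4019

Substitute s = j10: numerator = 4 + j40, denominator = -98 + j20.
|G(j10)| = |4 + j40| / |-98 + j20| = 40.200 / 100.02 ≈ 0.4019.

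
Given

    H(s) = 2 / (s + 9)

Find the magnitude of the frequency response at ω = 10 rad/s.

|H(j10)| ≈ 0.1487

Substitute s = j10: numerator = 2, denominator = 9 + j10.
|H(j10)| = |2| / |9 + j10| = 2 / 13.454 ≈ 0.1487.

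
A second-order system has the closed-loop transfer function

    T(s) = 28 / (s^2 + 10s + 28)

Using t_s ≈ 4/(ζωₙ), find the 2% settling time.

t_s ≈ 0.8000 s

Comparing s^2 + 10s + 28 to s^2 + 2ζωₙs + ωₙ²: ωₙ = √28 ≈ 5.292 rad/s and ζ = 10/(2·√28) ≈ 0.9449.
ζωₙ = 10/2 = 5, so t_s ≈ 4/(ζωₙ) = 4/5 = 0.8000 s.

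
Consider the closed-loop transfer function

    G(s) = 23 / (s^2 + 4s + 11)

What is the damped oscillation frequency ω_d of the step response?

Comparing s^2 + 4s + 11 to s^2 + 2ζωₙs + ωₙ²: ωₙ = √11 ≈ 3.317 rad/s and ζ = 4/(2·√11) ≈ 0.6030.
ζωₙ = 4/2 = 2, so ω_d = ωₙ√(1−ζ²) = √(ωₙ² − (ζωₙ)²) = √(11 − 2²) = √7 ≈ 2.646 rad/s.

ω_d ≈ 2.646 rad/s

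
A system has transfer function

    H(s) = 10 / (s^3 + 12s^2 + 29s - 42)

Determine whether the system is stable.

unstable

The denominator s^3 + 12s^2 + 29s - 42 factors as (s + 6)(s + 7)(s - 1), giving poles at s = -6, -7, 1.
Since the pole(s) at s = 1 lie in the right half-plane, the system is unstable.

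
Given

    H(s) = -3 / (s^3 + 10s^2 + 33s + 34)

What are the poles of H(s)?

s = -4 + j, -4 - j, -2

The poles are the roots of the denominator s^3 + 10s^2 + 33s + 34 = 0.
Trying s = -2: the polynomial evaluates to 0, so (s + 2) is a factor.
Dividing out leaves s^2 + 8s + 17 = 0.
The quadratic formula then gives s = -4 ± 1j.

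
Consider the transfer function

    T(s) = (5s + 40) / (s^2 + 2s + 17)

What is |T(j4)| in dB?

Substitute s = j4: numerator = 40 + j20, denominator = 1 + j8.
|T(j4)| = |40 + j20| / |1 + j8| = 44.721 / 8.0623 ≈ 5.547.
In decibels: 20·log₁₀(5.547) ≈ 14.9 dB.

|T(j4)|_dB ≈ 14.9 dB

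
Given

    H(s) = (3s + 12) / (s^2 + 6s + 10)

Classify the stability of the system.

stable

The poles can be read from the denominator factors: s = -3 ± j.
Since all poles lie strictly in the left half-plane, the system is stable.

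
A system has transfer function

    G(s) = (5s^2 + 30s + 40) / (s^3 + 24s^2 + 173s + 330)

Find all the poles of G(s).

s = -11, -10, -3

The poles are the roots of the denominator s^3 + 24s^2 + 173s + 330 = 0.
Trying s = -11: the polynomial evaluates to 0, so (s + 11) is a factor.
Dividing out leaves s^2 + 13s + 30 = 0.
Factoring the quadratic: (s + 10)(s + 3) = 0.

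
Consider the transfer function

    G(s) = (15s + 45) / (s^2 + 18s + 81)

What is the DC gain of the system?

G(0) = 5/9 ≈ 0.5556

Set s = 0: G(0) = (45) / (81) = 5/9.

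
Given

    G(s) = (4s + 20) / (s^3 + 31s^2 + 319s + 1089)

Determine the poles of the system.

s = -11, -11, -9

The poles are the roots of the denominator s^3 + 31s^2 + 319s + 1089 = 0.
Trying s = -11: the polynomial evaluates to 0, so (s + 11) is a factor.
Dividing out leaves s^2 + 20s + 99 = 0.
Factoring the quadratic: (s + 11)(s + 9) = 0.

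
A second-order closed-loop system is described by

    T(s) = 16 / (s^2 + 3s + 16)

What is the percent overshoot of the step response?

Comparing s^2 + 3s + 16 to s^2 + 2ζωₙs + ωₙ²: ωₙ = 4 rad/s and ζ = 3/(2·4) = 0.375.
%OS = 100·exp(−πζ/√(1−ζ²)) = 100·exp(−π·0.375/√(1−0.375²)) ≈ 28.1%.

%OS ≈ 28.1%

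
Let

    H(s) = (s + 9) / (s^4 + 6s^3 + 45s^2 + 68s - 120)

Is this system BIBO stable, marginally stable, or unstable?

The denominator s^4 + 6s^3 + 45s^2 + 68s - 120 factors as (s - 1)(s^2 + 4s + 40)(s + 3), giving poles at s = 1, -2 + 6j, -2 - 6j, -3.
Since the pole(s) at s = 1 lie in the right half-plane, the system is unstable.

unstable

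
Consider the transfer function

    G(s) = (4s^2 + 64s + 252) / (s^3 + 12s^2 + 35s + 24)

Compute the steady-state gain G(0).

Set s = 0: G(0) = (252) / (24) = 21/2.

G(0) = 21/2 ≈ 10.50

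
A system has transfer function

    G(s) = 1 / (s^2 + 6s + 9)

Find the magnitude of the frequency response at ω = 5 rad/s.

Substitute s = j5: numerator = 1, denominator = -16 + j30.
|G(j5)| = |1| / |-16 + j30| = 1 / 34 ≈ 0.02941.

|G(j5)| ≈ 0.02941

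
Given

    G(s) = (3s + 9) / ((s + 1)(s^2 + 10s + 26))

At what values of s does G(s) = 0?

Set the numerator to zero: 3s + 9 = 0, i.e. 3·(s + 3) = 0.
So s = -3.

s = -3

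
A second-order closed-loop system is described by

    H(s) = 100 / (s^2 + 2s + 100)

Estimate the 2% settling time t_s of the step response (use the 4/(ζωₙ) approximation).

t_s ≈ 4 s

Comparing s^2 + 2s + 100 to s^2 + 2ζωₙs + ωₙ²: ωₙ = 10 rad/s and ζ = 2/(2·10) = 0.1.
ζωₙ = 2/2 = 1, so t_s ≈ 4/(ζωₙ) = 4/1 = 4 s.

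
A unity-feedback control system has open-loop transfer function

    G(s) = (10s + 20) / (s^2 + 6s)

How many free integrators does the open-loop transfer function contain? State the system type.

Type 1

Factor s from the denominator: s^2 + 6s = s·(s + 6).
There is 1 pole at the origin, so the system is Type 1.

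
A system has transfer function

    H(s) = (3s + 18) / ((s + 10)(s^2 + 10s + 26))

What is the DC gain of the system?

H(0) = 9/130 ≈ 0.06923

Set s = 0: H(0) = (18) / (260) = 9/130.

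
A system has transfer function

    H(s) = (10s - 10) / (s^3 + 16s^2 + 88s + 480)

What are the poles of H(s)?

The poles are the roots of the denominator s^3 + 16s^2 + 88s + 480 = 0.
Trying s = -12: the polynomial evaluates to 0, so (s + 12) is a factor.
Dividing out leaves s^2 + 4s + 40 = 0.
The quadratic formula then gives s = -2 ± 6j.

s = -2 ± 6j, -12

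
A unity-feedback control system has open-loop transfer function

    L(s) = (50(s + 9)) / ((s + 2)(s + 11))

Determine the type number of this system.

Type 0

The denominator has no factor of s at the origin — no free integrator — so this is a Type 0 system.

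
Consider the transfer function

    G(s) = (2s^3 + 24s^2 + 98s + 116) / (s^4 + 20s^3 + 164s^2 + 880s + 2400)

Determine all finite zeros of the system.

s = -5 ± 2j, -2

Set the numerator to zero: 2s^3 + 24s^2 + 98s + 116 = 0, i.e. 2·(s^3 + 12s^2 + 49s + 58) = 0.
Factoring: (s^2 + 10s + 29)(s + 2) = 0.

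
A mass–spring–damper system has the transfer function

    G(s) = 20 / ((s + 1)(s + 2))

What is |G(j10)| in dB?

|G(j10)|_dB ≈ -14.2 dB

Substitute s = j10: numerator = 20, denominator = -98 + j30.
|G(j10)| = |20| / |-98 + j30| = 20 / 102.49 ≈ 0.1951.
In decibels: 20·log₁₀(0.1951) ≈ -14.2 dB.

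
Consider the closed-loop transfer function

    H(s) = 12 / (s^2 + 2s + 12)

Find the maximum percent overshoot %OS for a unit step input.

%OS ≈ 38.8%

Comparing s^2 + 2s + 12 to s^2 + 2ζωₙs + ωₙ²: ωₙ = √12 ≈ 3.464 rad/s and ζ = 2/(2·√12) ≈ 0.2887.
%OS = 100·exp(−πζ/√(1−ζ²)) = 100·exp(−π·0.2887/√(1−0.2887²)) ≈ 38.8%.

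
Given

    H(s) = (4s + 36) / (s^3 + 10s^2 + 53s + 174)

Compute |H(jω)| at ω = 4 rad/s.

Substitute s = j4: numerator = 36 + j16, denominator = 14 + j148.
|H(j4)| = |36 + j16| / |14 + j148| = 39.395 / 148.66 ≈ 0.2650.

|H(j4)| ≈ 0.2650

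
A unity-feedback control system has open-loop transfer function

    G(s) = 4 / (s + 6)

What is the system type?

Type 0

The denominator has no factor of s at the origin — no free integrator — so this is a Type 0 system.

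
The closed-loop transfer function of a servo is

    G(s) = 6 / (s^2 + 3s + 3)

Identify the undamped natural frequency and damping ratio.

ωₙ ≈ 1.732 rad/s, ζ ≈ 0.8660

Compare the denominator to the standard form s^2 + 2ζωₙs + ωₙ².
ωₙ² = 3, so ωₙ = √3 ≈ 1.732 rad/s.
2ζωₙ = 3, so ζ = 3/(2·√3) ≈ 0.8660.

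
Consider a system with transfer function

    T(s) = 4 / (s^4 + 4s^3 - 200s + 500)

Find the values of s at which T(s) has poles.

s = 3 + j, 3 - j, -5 + 5j, -5 - 5j

The poles are the roots of the denominator s^4 + 4s^3 - 200s + 500 = 0.
No real roots exist; factor into two real quadratics: (s^2 - 6s + 10)(s^2 + 10s + 50) = 0.
Each quadratic gives a conjugate pair via the quadratic formula.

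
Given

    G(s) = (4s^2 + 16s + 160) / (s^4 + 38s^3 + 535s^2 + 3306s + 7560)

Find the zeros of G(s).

Set the numerator to zero: 4s^2 + 16s + 160 = 0, i.e. 4·(s^2 + 4s + 40) = 0.
Factoring: (s^2 + 4s + 40) = 0.

s = -2 ± 6j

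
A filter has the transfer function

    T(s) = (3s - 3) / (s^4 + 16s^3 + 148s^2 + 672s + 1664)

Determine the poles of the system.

s = -4 ± 4j, -4 ± 6j

The poles are the roots of the denominator s^4 + 16s^3 + 148s^2 + 672s + 1664 = 0.
No real roots exist; factor into two real quadratics: (s^2 + 8s + 32)(s^2 + 8s + 52) = 0.
Each quadratic gives a conjugate pair via the quadratic formula.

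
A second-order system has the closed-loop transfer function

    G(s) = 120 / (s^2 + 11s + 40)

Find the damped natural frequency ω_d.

Comparing s^2 + 11s + 40 to s^2 + 2ζωₙs + ωₙ²: ωₙ = √40 ≈ 6.325 rad/s and ζ = 11/(2·√40) ≈ 0.8696.
ζωₙ = 11/2 = 5.5, so ω_d = ωₙ√(1−ζ²) = √(ωₙ² − (ζωₙ)²) = √(40 − 5.5²) = √9.75 ≈ 3.122 rad/s.

ω_d ≈ 3.122 rad/s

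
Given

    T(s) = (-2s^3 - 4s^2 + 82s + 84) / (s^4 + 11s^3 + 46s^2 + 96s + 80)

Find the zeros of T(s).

Set the numerator to zero: -2s^3 - 4s^2 + 82s + 84 = 0, i.e. -2·(s^3 + 2s^2 - 41s - 42) = 0.
Factoring: (s + 1)(s + 7)(s - 6) = 0.

s = -1, -7, 6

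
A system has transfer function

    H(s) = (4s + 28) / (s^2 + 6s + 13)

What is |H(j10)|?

Substitute s = j10: numerator = 28 + j40, denominator = -87 + j60.
|H(j10)| = |28 + j40| / |-87 + j60| = 48.826 / 105.68 ≈ 0.4620.

|H(j10)| ≈ 0.4620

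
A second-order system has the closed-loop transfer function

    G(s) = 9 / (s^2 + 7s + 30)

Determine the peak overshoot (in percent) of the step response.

%OS ≈ 7.35%

Comparing s^2 + 7s + 30 to s^2 + 2ζωₙs + ωₙ²: ωₙ = √30 ≈ 5.477 rad/s and ζ = 7/(2·√30) ≈ 0.6390.
%OS = 100·exp(−πζ/√(1−ζ²)) = 100·exp(−π·0.6390/√(1−0.6390²)) ≈ 7.35%.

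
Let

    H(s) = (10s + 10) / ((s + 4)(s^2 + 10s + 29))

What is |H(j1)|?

|H(j1)| ≈ 0.1154

Substitute s = j1: numerator = 10 + j10, denominator = 102 + j68.
|H(j1)| = |10 + j10| / |102 + j68| = 14.142 / 122.59 ≈ 0.1154.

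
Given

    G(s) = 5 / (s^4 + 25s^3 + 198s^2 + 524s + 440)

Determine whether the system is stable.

stable

The denominator s^4 + 25s^3 + 198s^2 + 524s + 440 factors as (s + 2)^2(s + 10)(s + 11), giving poles at s = -2, -2, -10, -11.
Since all poles lie strictly in the left half-plane, the system is stable.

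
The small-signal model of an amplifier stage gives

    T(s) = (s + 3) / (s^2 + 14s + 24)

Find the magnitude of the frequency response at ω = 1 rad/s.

Substitute s = j1: numerator = 3 + j1, denominator = 23 + j14.
|T(j1)| = |3 + j1| / |23 + j14| = 3.1623 / 26.926 ≈ 0.1174.

|T(j1)| ≈ 0.1174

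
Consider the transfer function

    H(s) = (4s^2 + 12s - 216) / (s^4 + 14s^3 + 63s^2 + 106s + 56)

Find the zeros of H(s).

s = 6, -9

Set the numerator to zero: 4s^2 + 12s - 216 = 0, i.e. 4·(s^2 + 3s - 54) = 0.
Factoring: (s - 6)(s + 9) = 0.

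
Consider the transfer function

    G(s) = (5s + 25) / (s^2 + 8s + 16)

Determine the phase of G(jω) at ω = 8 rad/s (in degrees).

At s = j8: numerator = 25 + j40, denominator = -48 + j64.
∠G = ∠num − ∠den = 57.995° − (126.87°) = -68.88°.

∠G(j8) ≈ -68.88°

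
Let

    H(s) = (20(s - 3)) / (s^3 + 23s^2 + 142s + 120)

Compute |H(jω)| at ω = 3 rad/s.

Substitute s = j3: numerator = -60 + j60, denominator = -87 + j399.
|H(j3)| = |-60 + j60| / |-87 + j399| = 84.853 / 408.37 ≈ 0.2078.

|H(j3)| ≈ 0.2078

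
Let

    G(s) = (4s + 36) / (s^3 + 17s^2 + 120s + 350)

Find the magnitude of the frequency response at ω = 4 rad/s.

Substitute s = j4: numerator = 36 + j16, denominator = 78 + j416.
|G(j4)| = |36 + j16| / |78 + j416| = 39.395 / 423.25 ≈ 0.09308.

|G(j4)| ≈ 0.09308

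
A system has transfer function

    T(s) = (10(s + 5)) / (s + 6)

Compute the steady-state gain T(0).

T(0) = 25/3 ≈ 8.333

Set s = 0: T(0) = (50) / (6) = 25/3.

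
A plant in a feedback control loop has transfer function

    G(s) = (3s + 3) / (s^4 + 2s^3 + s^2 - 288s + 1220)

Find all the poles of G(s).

The poles are the roots of the denominator s^4 + 2s^3 + s^2 - 288s + 1220 = 0.
No real roots exist; factor into two real quadratics: (s^2 - 8s + 20)(s^2 + 10s + 61) = 0.
Each quadratic gives a conjugate pair via the quadratic formula.

s = 4 + 2j, 4 - 2j, -5 + 6j, -5 - 6j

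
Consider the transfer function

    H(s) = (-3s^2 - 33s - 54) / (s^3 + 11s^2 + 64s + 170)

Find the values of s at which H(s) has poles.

The poles are the roots of the denominator s^3 + 11s^2 + 64s + 170 = 0.
Trying s = -5: the polynomial evaluates to 0, so (s + 5) is a factor.
Dividing out leaves s^2 + 6s + 34 = 0.
The quadratic formula then gives s = -3 ± 5j.

s = -3 ± 5j, -5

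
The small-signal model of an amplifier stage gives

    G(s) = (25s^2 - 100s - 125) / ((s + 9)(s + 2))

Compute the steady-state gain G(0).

G(0) = -125/18 ≈ -6.944

Set s = 0: G(0) = (-125) / (18) = -125/18.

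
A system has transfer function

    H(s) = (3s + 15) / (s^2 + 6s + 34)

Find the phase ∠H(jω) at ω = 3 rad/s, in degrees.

At s = j3: numerator = 15 + j9, denominator = 25 + j18.
∠H = ∠num − ∠den = 30.964° − (35.754°) = -4.790°.

∠H(j3) ≈ -4.790°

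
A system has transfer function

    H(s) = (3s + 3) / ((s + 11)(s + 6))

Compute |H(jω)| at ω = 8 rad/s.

Substitute s = j8: numerator = 3 + j24, denominator = 2 + j136.
|H(j8)| = |3 + j24| / |2 + j136| = 24.187 / 136.01 ≈ 0.1778.

|H(j8)| ≈ 0.1778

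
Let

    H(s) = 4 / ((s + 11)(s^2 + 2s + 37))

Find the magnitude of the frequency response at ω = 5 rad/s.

|H(j5)| ≈ 0.02119

Substitute s = j5: numerator = 4, denominator = 82 + j170.
|H(j5)| = |4| / |82 + j170| = 4 / 188.74 ≈ 0.02119.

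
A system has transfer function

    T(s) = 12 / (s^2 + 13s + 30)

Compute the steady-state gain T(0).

Set s = 0: T(0) = (12) / (30) = 2/5.

T(0) = 2/5 ≈ 0.4000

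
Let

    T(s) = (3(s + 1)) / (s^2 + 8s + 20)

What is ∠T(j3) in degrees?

At s = j3: numerator = 3 + j9, denominator = 11 + j24.
∠T = ∠num − ∠den = 71.565° − (65.376°) = 6.189°.

∠T(j3) ≈ 6.189°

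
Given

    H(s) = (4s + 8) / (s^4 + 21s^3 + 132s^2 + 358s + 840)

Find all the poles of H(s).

s = -1 ± 3j, -12, -7

The poles are the roots of the denominator s^4 + 21s^3 + 132s^2 + 358s + 840 = 0.
Trying s = -12: the polynomial evaluates to 0, so (s + 12) is a factor.
Dividing out leaves s^3 + 9s^2 + 24s + 70 = 0.
This factors further as (s^2 + 2s + 10)(s + 7) = 0.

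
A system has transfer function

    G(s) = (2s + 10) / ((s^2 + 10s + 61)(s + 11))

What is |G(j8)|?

|G(j8)| ≈ 0.01733

Substitute s = j8: numerator = 10 + j16, denominator = -673 + j856.
|G(j8)| = |10 + j16| / |-673 + j856| = 18.868 / 1088.9 ≈ 0.01733.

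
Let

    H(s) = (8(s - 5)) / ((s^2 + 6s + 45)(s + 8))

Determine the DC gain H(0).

At s = 0 each factor (s + a) contributes a and each (s^2 + bs + c) contributes c.
H(0) = 8·(-5) / ((45) · (8)) = -40/360 = -1/9.

H(0) = -1/9 ≈ -0.1111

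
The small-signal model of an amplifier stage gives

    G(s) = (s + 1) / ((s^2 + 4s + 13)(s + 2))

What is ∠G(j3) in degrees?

∠G(j3) ≈ -56.31°

At s = j3: numerator = 1 + j3, denominator = -28 + j36.
∠G = ∠num − ∠den = 71.565° − (127.87°) = -56.31°.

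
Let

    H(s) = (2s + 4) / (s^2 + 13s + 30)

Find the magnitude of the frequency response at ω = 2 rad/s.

|H(j2)| ≈ 0.1538

Substitute s = j2: numerator = 4 + j4, denominator = 26 + j26.
|H(j2)| = |4 + j4| / |26 + j26| = 5.6569 / 36.770 ≈ 0.1538.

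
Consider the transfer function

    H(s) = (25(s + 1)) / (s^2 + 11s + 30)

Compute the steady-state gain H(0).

H(0) = 5/6 ≈ 0.8333

Set s = 0: H(0) = (25) / (30) = 5/6.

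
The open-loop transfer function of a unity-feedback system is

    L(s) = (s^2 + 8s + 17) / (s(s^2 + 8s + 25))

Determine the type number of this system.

The denominator has 1 factor of s at the origin (free integrator), so this is a Type 1 system.

Type 1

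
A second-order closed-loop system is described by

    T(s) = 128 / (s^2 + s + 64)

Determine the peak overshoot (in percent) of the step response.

%OS ≈ 82.1%

Comparing s^2 + s + 64 to s^2 + 2ζωₙs + ωₙ²: ωₙ = 8 rad/s and ζ = 1/(2·8) = 0.0625.
%OS = 100·exp(−πζ/√(1−ζ²)) = 100·exp(−π·0.0625/√(1−0.0625²)) ≈ 82.1%.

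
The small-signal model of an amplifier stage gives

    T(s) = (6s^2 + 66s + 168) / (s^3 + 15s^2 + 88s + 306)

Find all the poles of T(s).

The poles are the roots of the denominator s^3 + 15s^2 + 88s + 306 = 0.
Trying s = -9: the polynomial evaluates to 0, so (s + 9) is a factor.
Dividing out leaves s^2 + 6s + 34 = 0.
The quadratic formula then gives s = -3 ± 5j.

s = -3 + 5j, -3 - 5j, -9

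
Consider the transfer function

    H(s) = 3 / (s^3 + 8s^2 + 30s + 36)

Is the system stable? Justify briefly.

The denominator s^3 + 8s^2 + 30s + 36 factors as (s^2 + 6s + 18)(s + 2), giving poles at s = -3 ± 3j, -2.
Since all poles lie strictly in the left half-plane, the system is stable.

stable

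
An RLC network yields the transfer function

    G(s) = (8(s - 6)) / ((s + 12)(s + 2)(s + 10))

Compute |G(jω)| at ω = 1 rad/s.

Substitute s = j1: numerator = -48 + j8, denominator = 216 + j163.
|G(j1)| = |-48 + j8| / |216 + j163| = 48.662 / 270.60 ≈ 0.1798.

|G(j1)| ≈ 0.1798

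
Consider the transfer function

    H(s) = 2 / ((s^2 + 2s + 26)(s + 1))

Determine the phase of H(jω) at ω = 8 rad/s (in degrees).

At s = j8: numerator = 2, denominator = -166 - j288.
∠H = ∠num − ∠den = 0° − (-119.96°) = 120.0°.

∠H(j8) ≈ 120.0°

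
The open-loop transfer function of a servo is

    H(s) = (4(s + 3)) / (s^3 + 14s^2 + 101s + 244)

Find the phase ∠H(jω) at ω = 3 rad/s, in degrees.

∠H(j3) ≈ -21.85°

At s = j3: numerator = 12 + j12, denominator = 118 + j276.
∠H = ∠num − ∠den = 45° − (66.852°) = -21.85°.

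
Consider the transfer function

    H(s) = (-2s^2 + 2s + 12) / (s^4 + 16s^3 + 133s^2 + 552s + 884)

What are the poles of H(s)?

s = -4 + j, -4 - j, -4 + 6j, -4 - 6j

The poles are the roots of the denominator s^4 + 16s^3 + 133s^2 + 552s + 884 = 0.
No real roots exist; factor into two real quadratics: (s^2 + 8s + 17)(s^2 + 8s + 52) = 0.
Each quadratic gives a conjugate pair via the quadratic formula.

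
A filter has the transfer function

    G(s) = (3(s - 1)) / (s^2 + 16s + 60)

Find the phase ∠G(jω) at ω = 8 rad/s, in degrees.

At s = j8: numerator = -3 + j24, denominator = -4 + j128.
∠G = ∠num − ∠den = 97.125° − (91.790°) = 5.335°.

∠G(j8) ≈ 5.335°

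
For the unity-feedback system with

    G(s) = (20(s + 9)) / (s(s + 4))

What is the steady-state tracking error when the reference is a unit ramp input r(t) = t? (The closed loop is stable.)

G(s) has one pole at the origin.
This is a Type 1 system. Kv = lim_{s→0} s·G(s) = 180/4 = 45.
e_ss = 1/Kv = 1/(45) = 1/45 ≈ 0.02222.

e_ss = 0.02222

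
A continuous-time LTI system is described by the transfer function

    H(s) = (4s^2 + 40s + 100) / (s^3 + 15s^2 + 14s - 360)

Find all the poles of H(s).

The poles are the roots of the denominator s^3 + 15s^2 + 14s - 360 = 0.
Trying s = 4: the polynomial evaluates to 0, so (s - 4) is a factor.
Dividing out leaves s^2 + 19s + 90 = 0.
Factoring the quadratic: (s + 9)(s + 10) = 0.

s = 4, -9, -10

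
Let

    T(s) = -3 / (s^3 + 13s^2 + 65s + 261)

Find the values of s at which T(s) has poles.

s = -2 + 5j, -2 - 5j, -9

The poles are the roots of the denominator s^3 + 13s^2 + 65s + 261 = 0.
Trying s = -9: the polynomial evaluates to 0, so (s + 9) is a factor.
Dividing out leaves s^2 + 4s + 29 = 0.
The quadratic formula then gives s = -2 ± 5j.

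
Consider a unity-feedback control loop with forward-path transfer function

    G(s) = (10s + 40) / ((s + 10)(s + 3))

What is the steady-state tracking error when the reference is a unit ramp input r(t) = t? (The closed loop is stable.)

e_ss = ∞

G(s) has no poles at the origin.
This is a Type 0 system; Kv = lim_{s→0} s·G(s) = 0, so the steady-state error for a ramp input is infinite.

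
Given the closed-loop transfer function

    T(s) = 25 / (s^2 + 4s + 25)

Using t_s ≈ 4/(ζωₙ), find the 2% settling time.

Comparing s^2 + 4s + 25 to s^2 + 2ζωₙs + ωₙ²: ωₙ = 5 rad/s and ζ = 4/(2·5) = 0.4.
ζωₙ = 4/2 = 2, so t_s ≈ 4/(ζωₙ) = 4/2 = 2 s.

t_s ≈ 2 s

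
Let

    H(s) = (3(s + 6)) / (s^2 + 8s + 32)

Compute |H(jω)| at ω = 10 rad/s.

Substitute s = j10: numerator = 18 + j30, denominator = -68 + j80.
|H(j10)| = |18 + j30| / |-68 + j80| = 34.986 / 105.00 ≈ 0.3332.

|H(j10)| ≈ 0.3332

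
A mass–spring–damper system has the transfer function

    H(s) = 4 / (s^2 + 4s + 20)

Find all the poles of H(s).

s = -2 ± 4j

The poles are the roots of the denominator s^2 + 4s + 20 = 0.
Using the quadratic formula: s = (-4 ± √(-64))/2 = -2 ± 4j.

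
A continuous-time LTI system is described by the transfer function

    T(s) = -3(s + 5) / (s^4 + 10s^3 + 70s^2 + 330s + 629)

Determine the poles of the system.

The poles are the roots of the denominator s^4 + 10s^3 + 70s^2 + 330s + 629 = 0.
No real roots exist; factor into two real quadratics: (s^2 + 8s + 17)(s^2 + 2s + 37) = 0.
Each quadratic gives a conjugate pair via the quadratic formula.

s = -4 + j, -4 - j, -1 + 6j, -1 - 6j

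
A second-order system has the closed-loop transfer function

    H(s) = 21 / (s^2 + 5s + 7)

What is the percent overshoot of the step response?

%OS ≈ 0.0115%

Comparing s^2 + 5s + 7 to s^2 + 2ζωₙs + ωₙ²: ωₙ = √7 ≈ 2.646 rad/s and ζ = 5/(2·√7) ≈ 0.9449.
%OS = 100·exp(−πζ/√(1−ζ²)) = 100·exp(−π·0.9449/√(1−0.9449²)) ≈ 0.0115%.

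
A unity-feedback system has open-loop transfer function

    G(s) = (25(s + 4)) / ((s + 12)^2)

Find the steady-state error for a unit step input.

e_ss = 0.5902

G(s) has no poles at the origin.
This is a Type 0 system. Kp = lim_{s→0} G(s) = 100/144 = 25/36.
e_ss = 1/(1 + Kp) = 1/(1 + 25/36) = 36/61 ≈ 0.5902.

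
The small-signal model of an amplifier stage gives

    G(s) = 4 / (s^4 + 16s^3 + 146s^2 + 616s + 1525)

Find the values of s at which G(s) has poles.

s = -5 ± 6j, -3 ± 4j

The poles are the roots of the denominator s^4 + 16s^3 + 146s^2 + 616s + 1525 = 0.
No real roots exist; factor into two real quadratics: (s^2 + 10s + 61)(s^2 + 6s + 25) = 0.
Each quadratic gives a conjugate pair via the quadratic formula.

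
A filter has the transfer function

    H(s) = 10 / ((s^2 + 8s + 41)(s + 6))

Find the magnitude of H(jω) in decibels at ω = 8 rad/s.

|H(j8)|_dB ≈ -36.7 dB

Substitute s = j8: numerator = 10, denominator = -650 + j200.
|H(j8)| = |10| / |-650 + j200| = 10 / 680.07 ≈ 0.01470.
In decibels: 20·log₁₀(0.01470) ≈ -36.7 dB.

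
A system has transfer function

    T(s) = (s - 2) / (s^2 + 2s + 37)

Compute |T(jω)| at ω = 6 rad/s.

|T(j6)| ≈ 0.5252

Substitute s = j6: numerator = -2 + j6, denominator = 1 + j12.
|T(j6)| = |-2 + j6| / |1 + j12| = 6.3246 / 12.042 ≈ 0.5252.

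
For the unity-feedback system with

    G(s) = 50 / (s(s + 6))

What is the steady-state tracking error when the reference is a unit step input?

G(s) has one pole at the origin.
This is a Type 1 system; for a step input the steady-state error is zero.

e_ss = 0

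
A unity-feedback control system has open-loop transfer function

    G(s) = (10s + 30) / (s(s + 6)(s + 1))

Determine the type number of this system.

Type 1

The denominator has 1 factor of s at the origin (free integrator), so this is a Type 1 system.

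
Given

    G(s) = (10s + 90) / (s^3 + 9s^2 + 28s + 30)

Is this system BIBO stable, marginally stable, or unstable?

The denominator s^3 + 9s^2 + 28s + 30 factors as (s^2 + 6s + 10)(s + 3), giving poles at s = -3 + j, -3 - j, -3.
Since all poles lie strictly in the left half-plane, the system is stable.

stable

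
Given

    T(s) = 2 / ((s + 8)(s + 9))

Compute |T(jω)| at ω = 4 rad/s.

Substitute s = j4: numerator = 2, denominator = 56 + j68.
|T(j4)| = |2| / |56 + j68| = 2 / 88.091 ≈ 0.02270.

|T(j4)| ≈ 0.02270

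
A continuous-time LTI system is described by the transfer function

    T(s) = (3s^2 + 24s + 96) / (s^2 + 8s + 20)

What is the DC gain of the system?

T(0) = 24/5 ≈ 4.800

Set s = 0: T(0) = (96) / (20) = 24/5.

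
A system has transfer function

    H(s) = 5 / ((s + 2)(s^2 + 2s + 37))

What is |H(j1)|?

|H(j1)| ≈ 0.06202

Substitute s = j1: numerator = 5, denominator = 70 + j40.
|H(j1)| = |5| / |70 + j40| = 5 / 80.623 ≈ 0.06202.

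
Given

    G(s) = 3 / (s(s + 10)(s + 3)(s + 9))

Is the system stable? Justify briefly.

marginally stable

The poles can be read from the denominator factors: s = 0, -10, -3, -9.
Since the simple pole(s) at s = 0 lie on the jω-axis with none in the right half-plane, the system is marginally stable.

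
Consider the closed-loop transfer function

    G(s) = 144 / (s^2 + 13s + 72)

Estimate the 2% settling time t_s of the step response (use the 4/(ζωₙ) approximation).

Comparing s^2 + 13s + 72 to s^2 + 2ζωₙs + ωₙ²: ωₙ = √72 ≈ 8.485 rad/s and ζ = 13/(2·√72) ≈ 0.7660.
ζωₙ = 13/2 = 6.5, so t_s ≈ 4/(ζωₙ) = 4/6.5 ≈ 0.6154 s.

t_s ≈ 0.6154 s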